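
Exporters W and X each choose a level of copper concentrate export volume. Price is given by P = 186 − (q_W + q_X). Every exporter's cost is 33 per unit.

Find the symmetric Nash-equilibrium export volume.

Exporter W's profit: π = q_W(186 − (q_W + q_X)) − 33q_W.
∂π/∂q_W = 153 − 2q_W − q_X = 0, so q_W = 76.5 − 0.5q_X.
Setting q_W = q_X in the reaction function: q_W = 76.5 − 0.5q_W, so q_W = 76.5 / 1.5 = 51.

51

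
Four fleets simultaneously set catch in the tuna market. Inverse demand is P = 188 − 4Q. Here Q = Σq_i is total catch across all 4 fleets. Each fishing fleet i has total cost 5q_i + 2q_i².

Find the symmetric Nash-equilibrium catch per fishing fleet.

7.625

A representative fishing fleet's profit is π_i = q_i(188 − 4Q) − 5q_i − 2q_i², with Q = q_i + Σ_{j≠i} q_j.
First-order condition: 183 − 12q_i − 4Σ_{j≠i} q_j = 0.
With identical fishing fleets, set every q_j = q: then 183 − 12q − 12q = 0, i.e. q = 183/24 = 7.625.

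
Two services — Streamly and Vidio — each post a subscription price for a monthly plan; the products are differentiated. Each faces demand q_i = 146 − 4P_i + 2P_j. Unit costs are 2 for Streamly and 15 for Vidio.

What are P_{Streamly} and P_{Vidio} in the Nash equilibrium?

27.4, 32.6

Streamly's profit: π = (P_{Streamly} − 2)(146 − 4P_{Streamly} + 2P_{Vidio}).
∂π/∂P_{Streamly} = 154 − 8P_{Streamly} + 2P_{Vidio} = 0 ⇒ P_{Streamly} = 19.25 + 0.25P_{Vidio}.
Similarly P_{Vidio} = 25.75 + 0.25P_{Streamly}.
Plugging P_{Vidio} into Streamly's best response: P_{Streamly} = 19.25 + 0.25(25.75 + 0.25P_{Streamly}) ⇒ 0.9375P_{Streamly} = 25.6875, so P_{Streamly} = 27.4.
Then P_{Vidio} = 25.75 + 0.25·27.4 = 32.6.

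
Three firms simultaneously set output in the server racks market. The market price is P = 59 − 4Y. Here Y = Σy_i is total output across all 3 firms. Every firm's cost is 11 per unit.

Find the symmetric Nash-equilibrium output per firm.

A representative firm's profit is π_i = y_i(59 − 4Y) − 11y_i, with Y = y_i + Σ_{j≠i} y_j.
First-order condition: 48 − 8y_i − 4Σ_{j≠i} y_j = 0.
Imposing symmetry (y_j = y for all j) turns Σ_{j≠i} y_j into 2y, so 48 = 16y and y = 3.

3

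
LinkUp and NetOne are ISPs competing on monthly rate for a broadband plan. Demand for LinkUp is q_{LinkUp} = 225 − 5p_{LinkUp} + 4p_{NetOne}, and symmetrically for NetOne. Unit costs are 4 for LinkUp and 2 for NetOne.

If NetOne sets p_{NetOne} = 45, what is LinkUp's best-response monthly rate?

LinkUp's profit: π = (p_{LinkUp} − 4)(225 − 5p_{LinkUp} + 4p_{NetOne}).
∂π/∂p_{LinkUp} = 245 − 10p_{LinkUp} + 4p_{NetOne} = 0 ⇒ p_{LinkUp} = 24.5 + 0.4p_{NetOne}.
At p_{NetOne} = 45: p_{LinkUp} = 24.5 + 0.4·45 = 42.5.

42.5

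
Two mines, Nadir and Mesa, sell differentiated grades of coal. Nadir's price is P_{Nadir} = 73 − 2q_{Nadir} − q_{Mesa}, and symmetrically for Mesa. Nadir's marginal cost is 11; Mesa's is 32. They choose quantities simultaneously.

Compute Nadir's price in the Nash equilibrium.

Mine Nadir's profit: π = q_{Nadir}(73 − 2q_{Nadir} − q_{Mesa}) − 11q_{Nadir}.
∂π/∂q_{Nadir} = 62 − 4q_{Nadir} − q_{Mesa} = 0 ⇒ q_{Nadir} = 15.5 − 0.25q_{Mesa}.
Similarly q_{Mesa} = 10.25 − 0.25q_{Nadir}.
Solving the two reaction functions simultaneously: (1 − (−0.25)(−0.25))q_{Nadir} = 15.5 − 0.25·10.25, so 0.9375q_{Nadir} = 12.9375 and q_{Nadir} = 13.8.
Then q_{Mesa} = 10.25 − 0.25·13.8 = 6.8.
P_{Nadir} = 73 − 2·13.8 − 6.8 = 38.6.

38.6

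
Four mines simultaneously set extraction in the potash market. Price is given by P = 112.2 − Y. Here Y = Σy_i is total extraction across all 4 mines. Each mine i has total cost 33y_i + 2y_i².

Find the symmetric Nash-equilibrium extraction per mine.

8.8

A representative mine's profit is π_i = y_i(112.2 − Y) − 33y_i − 2y_i², with Y = y_i + Σ_{j≠i} y_j.
First-order condition: 79.2 − 6y_i − Σ_{j≠i} y_j = 0.
With identical mines, set every y_j = y: then 79.2 − 6y − 3y = 0, i.e. y = 79.2/9 = 8.8.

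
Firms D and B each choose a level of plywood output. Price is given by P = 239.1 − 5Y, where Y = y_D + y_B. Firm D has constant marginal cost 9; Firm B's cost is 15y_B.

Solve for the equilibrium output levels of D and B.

Firm D's profit: π = y_D(239.1 − 5(y_D + y_B)) − 9y_D.
∂π/∂y_D = 230.1 − 10y_D − 5y_B = 0, so y_D = 23.01 − 0.5y_B.
By the same steps for B: y_B = 22.41 − 0.5y_D.
Substituting the second reaction function into the first: y_D = 23.01 − 0.5(22.41 − 0.5y_D), which gives 0.75y_D = 11.805 ⇒ y_D = 15.74.
Then y_B = 22.41 − 0.5·15.74 = 14.54.

15.74, 14.54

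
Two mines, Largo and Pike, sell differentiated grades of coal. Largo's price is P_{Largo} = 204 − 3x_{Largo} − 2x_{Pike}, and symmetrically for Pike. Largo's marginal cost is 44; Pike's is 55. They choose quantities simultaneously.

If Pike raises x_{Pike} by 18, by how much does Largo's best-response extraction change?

Mine Largo's profit: π = x_{Largo}(204 − 3x_{Largo} − 2x_{Pike}) − 44x_{Largo}.
∂π/∂x_{Largo} = 160 − 6x_{Largo} − 2x_{Pike} = 0 ⇒ x_{Largo} = 80/3 − (1/3)x_{Pike}.
The reaction-function slope is −1/3, so an 18-unit rise in x_{Pike} moves x_{Largo} by −1/3 × 18 = −6. Largo's best response falls — the actions are strategic substitutes.

-6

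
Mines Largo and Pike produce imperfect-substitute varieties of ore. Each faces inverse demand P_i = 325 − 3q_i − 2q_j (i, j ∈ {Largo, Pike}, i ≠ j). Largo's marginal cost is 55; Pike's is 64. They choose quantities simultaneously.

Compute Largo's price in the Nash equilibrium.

157.9375

Mine Largo's profit: π = q_{Largo}(325 − 3q_{Largo} − 2q_{Pike}) − 55q_{Largo}.
∂π/∂q_{Largo} = 270 − 6q_{Largo} − 2q_{Pike} = 0 ⇒ q_{Largo} = 45 − (1/3)q_{Pike}.
Similarly q_{Pike} = 43.5 − (1/3)q_{Largo}.
Substituting the second reaction function into the first: q_{Largo} = 45 − (1/3)(43.5 − (1/3)q_{Largo}), which gives (8/9)q_{Largo} = 30.5 ⇒ q_{Largo} = 34.3125.
Then q_{Pike} = 43.5 − (1/3)·34.3125 = 32.0625.
P_{Largo} = 325 − 3·34.3125 − 2·32.0625 = 157.9375.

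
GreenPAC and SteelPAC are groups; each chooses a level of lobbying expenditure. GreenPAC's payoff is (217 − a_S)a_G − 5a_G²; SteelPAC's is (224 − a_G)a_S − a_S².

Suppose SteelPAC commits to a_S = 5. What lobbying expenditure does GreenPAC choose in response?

Expanding GreenPAC's payoff: 217a_G − a_Sa_G − 5a_G².
∂π/∂a_G = 217 − a_S − 10a_G = 0, so a_G = 21.7 − 0.1a_S.
At a_S = 5: a_G = 21.7 − 0.1·5 = 21.2.

21.2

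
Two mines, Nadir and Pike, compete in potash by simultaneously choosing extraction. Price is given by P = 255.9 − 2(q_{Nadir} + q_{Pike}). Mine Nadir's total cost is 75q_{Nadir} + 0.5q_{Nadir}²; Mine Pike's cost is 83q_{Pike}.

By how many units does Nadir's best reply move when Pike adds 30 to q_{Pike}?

Mine Nadir's profit: π = q_{Nadir}(255.9 − 2(q_{Nadir} + q_{Pike})) − 75q_{Nadir} − 0.5q_{Nadir}².
∂π/∂q_{Nadir} = 180.9 − 5q_{Nadir} − 2q_{Pike} = 0, so q_{Nadir} = 36.18 − 0.4q_{Pike}.
The reaction-function slope is −0.4, so a 30-unit rise in q_{Pike} moves q_{Nadir} by −0.4 × 30 = −12. Nadir's best response falls — the actions are strategic substitutes.

-12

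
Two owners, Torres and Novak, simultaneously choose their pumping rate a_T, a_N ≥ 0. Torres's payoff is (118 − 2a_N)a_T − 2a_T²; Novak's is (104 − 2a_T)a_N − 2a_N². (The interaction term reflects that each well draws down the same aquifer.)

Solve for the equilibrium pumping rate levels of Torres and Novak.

Expanding Torres's payoff: 118a_T − 2a_Na_T − 2a_T².
∂π/∂a_T = 118 − 2a_N − 4a_T = 0, so a_T = 29.5 − 0.5a_N.
Likewise for Novak: a_N = 26 − 0.5a_T.
Substituting the second reaction function into the first: a_T = 29.5 − 0.5(26 − 0.5a_T), which gives 0.75a_T = 16.5 ⇒ a_T = 22.
Then a_N = 26 − 0.5·22 = 15.

22, 15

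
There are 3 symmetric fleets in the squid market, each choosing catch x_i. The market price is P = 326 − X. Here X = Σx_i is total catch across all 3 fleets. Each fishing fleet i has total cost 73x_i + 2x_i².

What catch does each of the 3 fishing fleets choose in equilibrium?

A representative fishing fleet's profit is π_i = x_i(326 − X) − 73x_i − 2x_i², with X = x_i + Σ_{j≠i} x_j.
First-order condition: 253 − 6x_i − Σ_{j≠i} x_j = 0.
With identical fishing fleets, set every x_j = x: then 253 − 6x − 2x = 0, i.e. x = 253/8 = 31.625.

31.625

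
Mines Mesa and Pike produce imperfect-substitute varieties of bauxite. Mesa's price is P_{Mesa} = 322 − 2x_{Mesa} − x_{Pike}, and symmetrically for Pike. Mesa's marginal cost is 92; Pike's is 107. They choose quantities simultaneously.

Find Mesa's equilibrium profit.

4418

Mine Mesa's profit: π = x_{Mesa}(322 − 2x_{Mesa} − x_{Pike}) − 92x_{Mesa}.
∂π/∂x_{Mesa} = 230 − 4x_{Mesa} − x_{Pike} = 0 ⇒ x_{Mesa} = 57.5 − 0.25x_{Pike}.
Similarly x_{Pike} = 53.75 − 0.25x_{Mesa}.
Substituting the second reaction function into the first: x_{Mesa} = 57.5 − 0.25(53.75 − 0.25x_{Mesa}), which gives 0.9375x_{Mesa} = 44.0625 ⇒ x_{Mesa} = 47.
Then x_{Pike} = 53.75 − 0.25·47 = 42.
P_{Mesa} = 322 − 2·47 − 42 = 186.
Profit = (186 − 92)·47 = 4418.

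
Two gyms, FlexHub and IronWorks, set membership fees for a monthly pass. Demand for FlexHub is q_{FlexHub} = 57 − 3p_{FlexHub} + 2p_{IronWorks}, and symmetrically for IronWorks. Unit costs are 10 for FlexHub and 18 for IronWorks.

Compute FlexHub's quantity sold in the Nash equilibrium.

39.75

FlexHub's profit: π = (p_{FlexHub} − 10)(57 − 3p_{FlexHub} + 2p_{IronWorks}).
∂π/∂p_{FlexHub} = 87 − 6p_{FlexHub} + 2p_{IronWorks} = 0 ⇒ p_{FlexHub} = 14.5 + (1/3)p_{IronWorks}.
Similarly p_{IronWorks} = 18.5 + (1/3)p_{FlexHub}.
Substituting the second reaction function into the first: p_{FlexHub} = 14.5 + (1/3)(18.5 + (1/3)p_{FlexHub}), which gives (8/9)p_{FlexHub} = 62/3 ⇒ p_{FlexHub} = 23.25.
Then p_{IronWorks} = 18.5 + (1/3)·23.25 = 26.25.
q_{FlexHub} = 57 − 3·23.25 + 2·26.25 = 39.75.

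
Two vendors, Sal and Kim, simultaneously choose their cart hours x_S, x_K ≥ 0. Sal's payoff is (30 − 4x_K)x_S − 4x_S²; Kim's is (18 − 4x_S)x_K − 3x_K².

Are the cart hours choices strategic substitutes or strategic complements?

Expanding Sal's payoff: 30x_S − 4x_Kx_S − 4x_S².
∂π/∂x_S = 30 − 4x_K − 8x_S = 0, so x_S = 3.75 − 0.5x_K.
The best-response slope dx_S/dx_K = −0.5 < 0: the reaction function is downward-sloping, so the choices are strategic substitutes.

strategic substitutes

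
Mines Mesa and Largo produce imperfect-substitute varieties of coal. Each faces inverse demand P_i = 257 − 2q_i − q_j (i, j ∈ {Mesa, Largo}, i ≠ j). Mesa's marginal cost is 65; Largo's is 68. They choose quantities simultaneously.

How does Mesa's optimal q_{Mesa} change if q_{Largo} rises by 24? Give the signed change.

-6

Mine Mesa's profit: π = q_{Mesa}(257 − 2q_{Mesa} − q_{Largo}) − 65q_{Mesa}.
∂π/∂q_{Mesa} = 192 − 4q_{Mesa} − q_{Largo} = 0 ⇒ q_{Mesa} = 48 − 0.25q_{Largo}.
The reaction-function slope is −0.25, so a 24-unit rise in q_{Largo} moves q_{Mesa} by −0.25 × 24 = −6. Mesa's best response falls — the actions are strategic substitutes.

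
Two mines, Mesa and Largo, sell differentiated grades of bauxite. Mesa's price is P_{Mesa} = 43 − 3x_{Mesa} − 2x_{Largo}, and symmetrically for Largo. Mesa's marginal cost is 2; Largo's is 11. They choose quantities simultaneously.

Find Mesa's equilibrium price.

19.0625

Mine Mesa's profit: π = x_{Mesa}(43 − 3x_{Mesa} − 2x_{Largo}) − 2x_{Mesa}.
∂π/∂x_{Mesa} = 41 − 6x_{Mesa} − 2x_{Largo} = 0 ⇒ x_{Mesa} = 41/6 − (1/3)x_{Largo}.
Similarly x_{Largo} = 16/3 − (1/3)x_{Mesa}.
Solving the two reaction functions simultaneously: (1 − (−1/3)(−1/3))x_{Mesa} = 41/6 − (1/3)·(16/3), so (8/9)x_{Mesa} = 91/18 and x_{Mesa} = 5.6875.
Then x_{Largo} = 16/3 − (1/3)·5.6875 = 3.4375.
P_{Mesa} = 43 − 3·5.6875 − 2·3.4375 = 19.0625.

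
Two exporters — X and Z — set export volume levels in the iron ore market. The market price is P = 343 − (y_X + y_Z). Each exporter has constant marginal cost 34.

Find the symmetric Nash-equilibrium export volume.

103

Exporter X's profit: π = y_X(343 − (y_X + y_Z)) − 34y_X.
∂π/∂y_X = 309 − 2y_X − y_Z = 0, so y_X = 154.5 − 0.5y_Z.
By symmetry y_Z = y_X; substituting into the reaction function, 1.5y_X = 154.5 and y_X = 103.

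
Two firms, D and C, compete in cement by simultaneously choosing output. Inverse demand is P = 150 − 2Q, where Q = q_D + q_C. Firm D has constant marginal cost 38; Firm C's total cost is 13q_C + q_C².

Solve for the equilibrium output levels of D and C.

19.9, 16.2

Firm D's profit: π = q_D(150 − 2(q_D + q_C)) − 38q_D.
∂π/∂q_D = 112 − 4q_D − 2q_C = 0, so q_D = 28 − 0.5q_C.
For C: ∂π/∂q_C = 137 − 6q_C − 2q_D = 0 ⇒ q_C = 137/6 − (1/3)q_D.
Substituting the second reaction function into the first: q_D = 28 − 0.5(137/6 − (1/3)q_D), which gives (5/6)q_D = 199/12 ⇒ q_D = 19.9.
Then q_C = 137/6 − (1/3)·19.9 = 16.2.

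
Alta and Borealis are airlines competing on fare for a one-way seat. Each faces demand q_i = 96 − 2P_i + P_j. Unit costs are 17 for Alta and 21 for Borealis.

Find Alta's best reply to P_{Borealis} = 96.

Alta's profit: π = (P_{Alta} − 17)(96 − 2P_{Alta} + P_{Borealis}).
∂π/∂P_{Alta} = 130 − 4P_{Alta} + P_{Borealis} = 0 ⇒ P_{Alta} = 32.5 + 0.25P_{Borealis}.
At P_{Borealis} = 96: P_{Alta} = 32.5 + 0.25·96 = 56.5.

56.5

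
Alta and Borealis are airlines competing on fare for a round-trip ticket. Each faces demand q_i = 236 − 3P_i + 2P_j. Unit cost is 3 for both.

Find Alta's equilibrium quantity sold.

174.75

Alta's profit: π = (P_{Alta} − 3)(236 − 3P_{Alta} + 2P_{Borealis}).
∂π/∂P_{Alta} = 245 − 6P_{Alta} + 2P_{Borealis} = 0 ⇒ P_{Alta} = 245/6 + (1/3)P_{Borealis}.
Setting P_{Alta} = P_{Borealis} in the reaction function: P_{Alta} = 245/6 + (1/3)P_{Alta}, so P_{Alta} = (245/6) / (2/3) = 61.25.
q_{Alta} = 236 − 3·61.25 + 2·61.25 = 174.75.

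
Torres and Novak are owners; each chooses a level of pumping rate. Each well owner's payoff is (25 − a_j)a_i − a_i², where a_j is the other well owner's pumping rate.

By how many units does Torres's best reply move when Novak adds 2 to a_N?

Torres's payoff is (25 − a_N)a_T − a_T².
∂π/∂a_T = 25 − a_N − 2a_T = 0, so a_T = 12.5 − 0.5a_N.
The reaction-function slope is −0.5, so a 2-unit rise in a_N moves a_T by −0.5 × 2 = −1. Torres's best response falls — the actions are strategic substitutes.

-1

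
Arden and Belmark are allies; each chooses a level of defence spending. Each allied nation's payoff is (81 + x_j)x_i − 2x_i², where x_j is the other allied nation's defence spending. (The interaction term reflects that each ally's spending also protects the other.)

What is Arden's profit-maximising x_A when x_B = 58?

34.75

Arden's payoff is (81 + x_B)x_A − 2x_A².
∂π/∂x_A = 81 + x_B − 4x_A = 0, so x_A = 20.25 + 0.25x_B.
At x_B = 58: x_A = 20.25 + 0.25·58 = 34.75.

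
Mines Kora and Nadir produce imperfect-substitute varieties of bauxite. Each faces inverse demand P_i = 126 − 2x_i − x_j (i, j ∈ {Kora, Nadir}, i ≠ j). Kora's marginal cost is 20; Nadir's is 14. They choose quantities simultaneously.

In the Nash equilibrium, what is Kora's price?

61.6

Mine Kora's profit: π = x_{Kora}(126 − 2x_{Kora} − x_{Nadir}) − 20x_{Kora}.
∂π/∂x_{Kora} = 106 − 4x_{Kora} − x_{Nadir} = 0 ⇒ x_{Kora} = 26.5 − 0.25x_{Nadir}.
Similarly x_{Nadir} = 28 − 0.25x_{Kora}.
Solving the two reaction functions simultaneously: (1 − (−0.25)(−0.25))x_{Kora} = 26.5 − 0.25·28, so 0.9375x_{Kora} = 19.5 and x_{Kora} = 20.8.
Then x_{Nadir} = 28 − 0.25·20.8 = 22.8.
P_{Kora} = 126 − 2·20.8 − 22.8 = 61.6.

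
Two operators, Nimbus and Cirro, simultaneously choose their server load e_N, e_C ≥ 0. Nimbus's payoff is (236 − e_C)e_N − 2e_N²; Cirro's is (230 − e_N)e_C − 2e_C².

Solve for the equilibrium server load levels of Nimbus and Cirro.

47.6, 45.6

Expanding Nimbus's payoff: 236e_N − e_Ce_N − 2e_N².
∂π/∂e_N = 236 − e_C − 4e_N = 0, so e_N = 59 − 0.25e_C.
Likewise for Cirro: e_C = 57.5 − 0.25e_N.
Plugging e_C into Nimbus's best response: e_N = 59 − 0.25(57.5 − 0.25e_N) ⇒ 0.9375e_N = 44.625, so e_N = 47.6.
Then e_C = 57.5 − 0.25·47.6 = 45.6.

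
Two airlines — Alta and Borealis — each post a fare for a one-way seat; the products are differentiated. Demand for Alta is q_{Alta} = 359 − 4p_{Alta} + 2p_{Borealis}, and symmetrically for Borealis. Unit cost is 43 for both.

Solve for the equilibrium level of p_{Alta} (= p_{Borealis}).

Alta's profit: π = (p_{Alta} − 43)(359 − 4p_{Alta} + 2p_{Borealis}).
∂π/∂p_{Alta} = 531 − 8p_{Alta} + 2p_{Borealis} = 0 ⇒ p_{Alta} = 66.375 + 0.25p_{Borealis}.
The game is symmetric, so in equilibrium p_{Borealis} = p_{Alta}: the reaction function gives 0.75p_{Alta} = 66.375, hence p_{Alta} = 88.5.

88.5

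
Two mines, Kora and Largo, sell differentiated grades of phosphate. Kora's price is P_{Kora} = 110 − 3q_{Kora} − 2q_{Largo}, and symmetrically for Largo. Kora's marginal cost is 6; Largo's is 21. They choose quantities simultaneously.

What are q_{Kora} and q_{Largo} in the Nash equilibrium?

Mine Kora's profit: π = q_{Kora}(110 − 3q_{Kora} − 2q_{Largo}) − 6q_{Kora}.
∂π/∂q_{Kora} = 104 − 6q_{Kora} − 2q_{Largo} = 0 ⇒ q_{Kora} = 52/3 − (1/3)q_{Largo}.
Similarly q_{Largo} = 89/6 − (1/3)q_{Kora}.
Solving the two reaction functions simultaneously: (1 − (−1/3)(−1/3))q_{Kora} = 52/3 − (1/3)·(89/6), so (8/9)q_{Kora} = 223/18 and q_{Kora} = 13.9375.
Then q_{Largo} = 89/6 − (1/3)·13.9375 = 10.1875.

13.9375, 10.1875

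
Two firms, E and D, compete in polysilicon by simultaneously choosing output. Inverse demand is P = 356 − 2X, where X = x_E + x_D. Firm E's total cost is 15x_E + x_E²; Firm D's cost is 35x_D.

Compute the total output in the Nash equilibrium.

98.3

Firm E's profit: π = x_E(356 − 2(x_E + x_D)) − 15x_E − x_E².
∂π/∂x_E = 341 − 6x_E − 2x_D = 0, so x_E = 341/6 − (1/3)x_D.
For D: ∂π/∂x_D = 321 − 4x_D − 2x_E = 0 ⇒ x_D = 80.25 − 0.5x_E.
Substituting the second reaction function into the first: x_E = 341/6 − (1/3)(80.25 − 0.5x_E), which gives (5/6)x_E = 361/12 ⇒ x_E = 36.1.
Then x_D = 80.25 − 0.5·36.1 = 62.2.
Total output: 36.1 + 62.2 = 98.3.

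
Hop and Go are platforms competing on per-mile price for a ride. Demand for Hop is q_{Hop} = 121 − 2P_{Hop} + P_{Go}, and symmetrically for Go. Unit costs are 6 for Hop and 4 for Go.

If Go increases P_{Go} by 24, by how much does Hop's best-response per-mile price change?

6

Hop's profit: π = (P_{Hop} − 6)(121 − 2P_{Hop} + P_{Go}).
∂π/∂P_{Hop} = 133 − 4P_{Hop} + P_{Go} = 0 ⇒ P_{Hop} = 33.25 + 0.25P_{Go}.
The reaction-function slope is 0.25, so a 24-unit rise in P_{Go} moves P_{Hop} by 0.25 × 24 = 6. Hop's best response rises — the actions are strategic complements.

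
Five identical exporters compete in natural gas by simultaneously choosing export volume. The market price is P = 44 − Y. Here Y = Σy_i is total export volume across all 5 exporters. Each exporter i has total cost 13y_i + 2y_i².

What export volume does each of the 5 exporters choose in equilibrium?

3.1

A representative exporter's profit is π_i = y_i(44 − Y) − 13y_i − 2y_i², with Y = y_i + Σ_{j≠i} y_j.
First-order condition: 31 − 6y_i − Σ_{j≠i} y_j = 0.
In a symmetric equilibrium every exporter chooses the same y, so Σ_{j≠i} y_j = 4y. The condition becomes 31 − 10y = 0, giving y = 31/10 = 3.1.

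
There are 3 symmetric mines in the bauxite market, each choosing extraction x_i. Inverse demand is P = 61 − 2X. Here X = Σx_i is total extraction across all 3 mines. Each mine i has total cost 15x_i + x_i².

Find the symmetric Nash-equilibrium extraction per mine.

A representative mine's profit is π_i = x_i(61 − 2X) − 15x_i − x_i², with X = x_i + Σ_{j≠i} x_j.
First-order condition: 46 − 6x_i − 2Σ_{j≠i} x_j = 0.
Imposing symmetry (x_j = x for all j) turns Σ_{j≠i} x_j into 2x, so 46 = 10x and x = 4.6.

4.6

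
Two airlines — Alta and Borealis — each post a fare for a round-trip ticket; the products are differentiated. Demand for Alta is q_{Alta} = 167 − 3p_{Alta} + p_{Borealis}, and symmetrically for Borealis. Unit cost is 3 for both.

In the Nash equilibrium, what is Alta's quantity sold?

Alta's profit: π = (p_{Alta} − 3)(167 − 3p_{Alta} + p_{Borealis}).
∂π/∂p_{Alta} = 176 − 6p_{Alta} + p_{Borealis} = 0 ⇒ p_{Alta} = 88/3 + (1/6)p_{Borealis}.
The game is symmetric, so in equilibrium p_{Borealis} = p_{Alta}: the reaction function gives (5/6)p_{Alta} = 88/3, hence p_{Alta} = 35.2.
q_{Alta} = 167 − 3·35.2 + 35.2 = 96.6.

96.6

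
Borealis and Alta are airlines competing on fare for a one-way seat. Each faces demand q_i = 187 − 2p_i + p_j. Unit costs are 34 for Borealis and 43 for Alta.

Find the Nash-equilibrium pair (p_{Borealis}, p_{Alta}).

86.2, 89.8

Borealis's profit: π = (p_{Borealis} − 34)(187 − 2p_{Borealis} + p_{Alta}).
∂π/∂p_{Borealis} = 255 − 4p_{Borealis} + p_{Alta} = 0 ⇒ p_{Borealis} = 63.75 + 0.25p_{Alta}.
Similarly p_{Alta} = 68.25 + 0.25p_{Borealis}.
Solving the two reaction functions simultaneously: (1 − (0.25)(0.25))p_{Borealis} = 63.75 + 0.25·68.25, so 0.9375p_{Borealis} = 80.8125 and p_{Borealis} = 86.2.
Then p_{Alta} = 68.25 + 0.25·86.2 = 89.8.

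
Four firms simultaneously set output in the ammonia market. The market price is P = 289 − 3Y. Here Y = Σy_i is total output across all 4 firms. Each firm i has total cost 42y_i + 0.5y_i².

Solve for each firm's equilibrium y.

A representative firm's profit is π_i = y_i(289 − 3Y) − 42y_i − 0.5y_i², with Y = y_i + Σ_{j≠i} y_j.
First-order condition: 247 − 7y_i − 3Σ_{j≠i} y_j = 0.
In a symmetric equilibrium every firm chooses the same y, so Σ_{j≠i} y_j = 3y. The condition becomes 247 − 16y = 0, giving y = 247/16 = 15.4375.

15.4375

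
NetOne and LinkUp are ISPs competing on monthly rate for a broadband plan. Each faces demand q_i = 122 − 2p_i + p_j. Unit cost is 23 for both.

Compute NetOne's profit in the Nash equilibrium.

2178

NetOne's profit: π = (p_{NetOne} − 23)(122 − 2p_{NetOne} + p_{LinkUp}).
∂π/∂p_{NetOne} = 168 − 4p_{NetOne} + p_{LinkUp} = 0 ⇒ p_{NetOne} = 42 + 0.25p_{LinkUp}.
By symmetry p_{LinkUp} = p_{NetOne}; substituting into the reaction function, 0.75p_{NetOne} = 42 and p_{NetOne} = 56.
q_{NetOne} = 122 − 2·56 + 56 = 66.
Profit = (56 − 23)·66 = 2178.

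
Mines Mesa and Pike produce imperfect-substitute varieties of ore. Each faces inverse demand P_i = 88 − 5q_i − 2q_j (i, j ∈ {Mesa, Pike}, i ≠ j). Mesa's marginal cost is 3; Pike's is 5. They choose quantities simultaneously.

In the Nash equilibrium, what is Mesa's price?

38.625

Mine Mesa's profit: π = q_{Mesa}(88 − 5q_{Mesa} − 2q_{Pike}) − 3q_{Mesa}.
∂π/∂q_{Mesa} = 85 − 10q_{Mesa} − 2q_{Pike} = 0 ⇒ q_{Mesa} = 8.5 − 0.2q_{Pike}.
Similarly q_{Pike} = 8.3 − 0.2q_{Mesa}.
Solving the two reaction functions simultaneously: (1 − (−0.2)(−0.2))q_{Mesa} = 8.5 − 0.2·8.3, so 0.96q_{Mesa} = 6.84 and q_{Mesa} = 7.125.
Then q_{Pike} = 8.3 − 0.2·7.125 = 6.875.
P_{Mesa} = 88 − 5·7.125 − 2·6.875 = 38.625.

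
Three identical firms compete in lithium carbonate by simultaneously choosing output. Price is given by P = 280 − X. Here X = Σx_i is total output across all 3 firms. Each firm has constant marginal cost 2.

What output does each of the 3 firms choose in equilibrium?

A representative firm's profit is π_i = x_i(280 − X) − 2x_i, with X = x_i + Σ_{j≠i} x_j.
First-order condition: 278 − 2x_i − Σ_{j≠i} x_j = 0.
With identical firms, set every x_j = x: then 278 − 2x − 2x = 0, i.e. x = 278/4 = 69.5.

69.5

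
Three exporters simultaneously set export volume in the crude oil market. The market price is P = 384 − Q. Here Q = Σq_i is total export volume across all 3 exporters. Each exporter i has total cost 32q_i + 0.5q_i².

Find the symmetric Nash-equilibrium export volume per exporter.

70.4

A representative exporter's profit is π_i = q_i(384 − Q) − 32q_i − 0.5q_i², with Q = q_i + Σ_{j≠i} q_j.
First-order condition: 352 − 3q_i − Σ_{j≠i} q_j = 0.
Imposing symmetry (q_j = q for all j) turns Σ_{j≠i} q_j into 2q, so 352 = 5q and q = 70.4.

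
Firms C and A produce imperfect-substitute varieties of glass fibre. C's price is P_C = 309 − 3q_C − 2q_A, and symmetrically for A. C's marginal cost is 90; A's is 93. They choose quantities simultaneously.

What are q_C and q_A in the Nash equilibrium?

Firm C's profit: π = q_C(309 − 3q_C − 2q_A) − 90q_C.
∂π/∂q_C = 219 − 6q_C − 2q_A = 0 ⇒ q_C = 36.5 − (1/3)q_A.
Similarly q_A = 36 − (1/3)q_C.
Plugging q_A into C's best response: q_C = 36.5 − (1/3)(36 − (1/3)q_C) ⇒ (8/9)q_C = 24.5, so q_C = 27.5625.
Then q_A = 36 − (1/3)·27.5625 = 26.8125.

27.5625, 26.8125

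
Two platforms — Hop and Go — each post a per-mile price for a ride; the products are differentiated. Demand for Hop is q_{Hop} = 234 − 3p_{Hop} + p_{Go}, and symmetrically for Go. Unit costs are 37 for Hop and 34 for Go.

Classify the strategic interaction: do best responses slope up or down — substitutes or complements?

Hop's profit: π = (p_{Hop} − 37)(234 − 3p_{Hop} + p_{Go}).
∂π/∂p_{Hop} = 345 − 6p_{Hop} + p_{Go} = 0 ⇒ p_{Hop} = 57.5 + (1/6)p_{Go}.
The best-response slope dp_{Hop}/dp_{Go} = 1/6 > 0: the reaction function is upward-sloping, so the choices are strategic complements.

strategic complements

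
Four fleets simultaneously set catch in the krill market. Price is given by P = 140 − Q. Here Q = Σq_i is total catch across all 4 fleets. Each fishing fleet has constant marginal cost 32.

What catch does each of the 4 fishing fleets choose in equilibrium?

21.6

A representative fishing fleet's profit is π_i = q_i(140 − Q) − 32q_i, with Q = q_i + Σ_{j≠i} q_j.
First-order condition: 108 − 2q_i − Σ_{j≠i} q_j = 0.
In a symmetric equilibrium every fishing fleet chooses the same q, so Σ_{j≠i} q_j = 3q. The condition becomes 108 − 5q = 0, giving q = 108/5 = 21.6.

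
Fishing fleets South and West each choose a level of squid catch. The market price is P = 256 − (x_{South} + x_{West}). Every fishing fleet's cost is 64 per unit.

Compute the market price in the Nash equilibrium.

128

Fishing fleet South's profit: π = x_{South}(256 − (x_{South} + x_{West})) − 64x_{South}.
∂π/∂x_{South} = 192 − 2x_{South} − x_{West} = 0, so x_{South} = 96 − 0.5x_{West}.
Setting x_{South} = x_{West} in the reaction function: x_{South} = 96 − 0.5x_{South}, so x_{South} = 96 / 1.5 = 64.
Equilibrium price: P = 256 − 128 = 128.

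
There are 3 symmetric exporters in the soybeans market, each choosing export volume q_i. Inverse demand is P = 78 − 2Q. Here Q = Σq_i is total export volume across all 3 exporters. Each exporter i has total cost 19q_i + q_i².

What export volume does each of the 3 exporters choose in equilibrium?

A representative exporter's profit is π_i = q_i(78 − 2Q) − 19q_i − q_i², with Q = q_i + Σ_{j≠i} q_j.
First-order condition: 59 − 6q_i − 2Σ_{j≠i} q_j = 0.
Imposing symmetry (q_j = q for all j) turns Σ_{j≠i} q_j into 2q, so 59 = 10q and q = 5.9.

5.9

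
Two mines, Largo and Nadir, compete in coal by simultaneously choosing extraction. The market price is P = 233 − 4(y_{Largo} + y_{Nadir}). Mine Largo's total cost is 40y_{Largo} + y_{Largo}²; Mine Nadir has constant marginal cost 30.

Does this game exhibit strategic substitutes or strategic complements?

Mine Largo's profit: π = y_{Largo}(233 − 4(y_{Largo} + y_{Nadir})) − 40y_{Largo} − y_{Largo}².
∂π/∂y_{Largo} = 193 − 10y_{Largo} − 4y_{Nadir} = 0, so y_{Largo} = 19.3 − 0.4y_{Nadir}.
The best-response slope dy_{Largo}/dy_{Nadir} = −0.4 < 0: the reaction function is downward-sloping, so the choices are strategic substitutes.

strategic substitutes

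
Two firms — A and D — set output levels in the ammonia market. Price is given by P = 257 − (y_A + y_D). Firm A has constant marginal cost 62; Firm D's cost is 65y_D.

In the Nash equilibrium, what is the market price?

128

Firm A's profit: π = y_A(257 − (y_A + y_D)) − 62y_A.
∂π/∂y_A = 195 − 2y_A − y_D = 0, so y_A = 97.5 − 0.5y_D.
By the same steps for D: y_D = 96 − 0.5y_A.
Substituting the second reaction function into the first: y_A = 97.5 − 0.5(96 − 0.5y_A), which gives 0.75y_A = 49.5 ⇒ y_A = 66.
Then y_D = 96 − 0.5·66 = 63.
Equilibrium price: P = 257 − 129 = 128.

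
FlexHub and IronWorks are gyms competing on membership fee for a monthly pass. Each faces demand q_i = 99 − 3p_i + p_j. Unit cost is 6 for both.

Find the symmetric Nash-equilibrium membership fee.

23.4

FlexHub's profit: π = (p_{FlexHub} − 6)(99 − 3p_{FlexHub} + p_{IronWorks}).
∂π/∂p_{FlexHub} = 117 − 6p_{FlexHub} + p_{IronWorks} = 0 ⇒ p_{FlexHub} = 19.5 + (1/6)p_{IronWorks}.
Setting p_{FlexHub} = p_{IronWorks} in the reaction function: p_{FlexHub} = 19.5 + (1/6)p_{FlexHub}, so p_{FlexHub} = 19.5 / (5/6) = 23.4.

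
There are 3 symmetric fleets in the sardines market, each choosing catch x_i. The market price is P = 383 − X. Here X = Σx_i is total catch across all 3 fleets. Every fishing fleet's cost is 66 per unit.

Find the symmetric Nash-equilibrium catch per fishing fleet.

79.25

A representative fishing fleet's profit is π_i = x_i(383 − X) − 66x_i, with X = x_i + Σ_{j≠i} x_j.
First-order condition: 317 − 2x_i − Σ_{j≠i} x_j = 0.
With identical fishing fleets, set every x_j = x: then 317 − 2x − 2x = 0, i.e. x = 317/4 = 79.25.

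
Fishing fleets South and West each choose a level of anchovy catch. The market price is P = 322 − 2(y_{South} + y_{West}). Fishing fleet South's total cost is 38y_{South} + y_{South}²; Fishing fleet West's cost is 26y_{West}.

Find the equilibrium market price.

146.8

Fishing fleet South's profit: π = y_{South}(322 − 2(y_{South} + y_{West})) − 38y_{South} − y_{South}².
∂π/∂y_{South} = 284 − 6y_{South} − 2y_{West} = 0, so y_{South} = 142/3 − (1/3)y_{West}.
For West: ∂π/∂y_{West} = 296 − 4y_{West} − 2y_{South} = 0 ⇒ y_{West} = 74 − 0.5y_{South}.
Substituting the second reaction function into the first: y_{South} = 142/3 − (1/3)(74 − 0.5y_{South}), which gives (5/6)y_{South} = 68/3 ⇒ y_{South} = 27.2.
Then y_{West} = 74 − 0.5·27.2 = 60.4.
Equilibrium price: P = 322 − 2·87.6 = 146.8.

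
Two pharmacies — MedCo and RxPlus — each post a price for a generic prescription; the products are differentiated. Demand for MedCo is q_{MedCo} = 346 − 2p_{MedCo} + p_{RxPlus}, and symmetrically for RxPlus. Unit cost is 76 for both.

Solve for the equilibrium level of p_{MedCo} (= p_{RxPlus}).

166

MedCo's profit: π = (p_{MedCo} − 76)(346 − 2p_{MedCo} + p_{RxPlus}).
∂π/∂p_{MedCo} = 498 − 4p_{MedCo} + p_{RxPlus} = 0 ⇒ p_{MedCo} = 124.5 + 0.25p_{RxPlus}.
Setting p_{MedCo} = p_{RxPlus} in the reaction function: p_{MedCo} = 124.5 + 0.25p_{MedCo}, so p_{MedCo} = 124.5 / 0.75 = 166.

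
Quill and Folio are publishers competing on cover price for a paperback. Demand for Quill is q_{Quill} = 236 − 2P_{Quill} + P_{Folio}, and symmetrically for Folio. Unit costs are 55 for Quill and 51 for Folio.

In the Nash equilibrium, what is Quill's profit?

Quill's profit: π = (P_{Quill} − 55)(236 − 2P_{Quill} + P_{Folio}).
∂π/∂P_{Quill} = 346 − 4P_{Quill} + P_{Folio} = 0 ⇒ P_{Quill} = 86.5 + 0.25P_{Folio}.
Similarly P_{Folio} = 84.5 + 0.25P_{Quill}.
Plugging P_{Folio} into Quill's best response: P_{Quill} = 86.5 + 0.25(84.5 + 0.25P_{Quill}) ⇒ 0.9375P_{Quill} = 107.625, so P_{Quill} = 114.8.
Then P_{Folio} = 84.5 + 0.25·114.8 = 113.2.
q_{Quill} = 236 − 2·114.8 + 113.2 = 119.6.
Profit = (114.8 − 55)·119.6 = 7152.08.

7152.08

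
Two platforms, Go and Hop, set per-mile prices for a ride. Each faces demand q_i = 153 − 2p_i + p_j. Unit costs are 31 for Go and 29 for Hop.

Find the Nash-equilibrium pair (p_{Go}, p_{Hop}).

71.4, 70.6

Go's profit: π = (p_{Go} − 31)(153 − 2p_{Go} + p_{Hop}).
∂π/∂p_{Go} = 215 − 4p_{Go} + p_{Hop} = 0 ⇒ p_{Go} = 53.75 + 0.25p_{Hop}.
Similarly p_{Hop} = 52.75 + 0.25p_{Go}.
Plugging p_{Hop} into Go's best response: p_{Go} = 53.75 + 0.25(52.75 + 0.25p_{Go}) ⇒ 0.9375p_{Go} = 66.9375, so p_{Go} = 71.4.
Then p_{Hop} = 52.75 + 0.25·71.4 = 70.6.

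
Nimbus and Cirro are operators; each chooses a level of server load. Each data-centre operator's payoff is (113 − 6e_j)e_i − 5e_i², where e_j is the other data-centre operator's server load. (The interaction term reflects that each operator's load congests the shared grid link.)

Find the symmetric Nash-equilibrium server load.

7.0625

Nimbus's payoff is (113 − 6e_C)e_N − 5e_N².
∂π/∂e_N = 113 − 6e_C − 10e_N = 0, so e_N = 11.3 − 0.6e_C.
By symmetry e_C = e_N; substituting into the reaction function, 1.6e_N = 11.3 and e_N = 7.0625.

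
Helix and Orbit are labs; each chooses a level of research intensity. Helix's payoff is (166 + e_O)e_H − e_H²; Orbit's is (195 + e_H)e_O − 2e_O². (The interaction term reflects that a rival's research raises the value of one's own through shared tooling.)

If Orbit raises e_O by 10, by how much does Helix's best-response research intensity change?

Expanding Helix's payoff: 166e_H + e_Oe_H − e_H².
∂π/∂e_H = 166 + e_O − 2e_H = 0, so e_H = 83 + 0.5e_O.
The reaction-function slope is 0.5, so a 10-unit rise in e_O moves e_H by 0.5 × 10 = 5. Helix's best response rises — the actions are strategic complements.

5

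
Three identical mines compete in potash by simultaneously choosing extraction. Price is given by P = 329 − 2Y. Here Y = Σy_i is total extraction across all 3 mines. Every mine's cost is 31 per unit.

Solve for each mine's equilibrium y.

37.25

A representative mine's profit is π_i = y_i(329 − 2Y) − 31y_i, with Y = y_i + Σ_{j≠i} y_j.
First-order condition: 298 − 4y_i − 2Σ_{j≠i} y_j = 0.
In a symmetric equilibrium every mine chooses the same y, so Σ_{j≠i} y_j = 2y. The condition becomes 298 − 8y = 0, giving y = 298/8 = 37.25.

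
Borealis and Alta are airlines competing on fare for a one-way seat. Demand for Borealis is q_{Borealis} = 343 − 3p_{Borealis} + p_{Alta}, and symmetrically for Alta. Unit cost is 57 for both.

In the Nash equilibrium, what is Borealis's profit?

6292.92

Borealis's profit: π = (p_{Borealis} − 57)(343 − 3p_{Borealis} + p_{Alta}).
∂π/∂p_{Borealis} = 514 − 6p_{Borealis} + p_{Alta} = 0 ⇒ p_{Borealis} = 257/3 + (1/6)p_{Alta}.
By symmetry p_{Alta} = p_{Borealis}; substituting into the reaction function, (5/6)p_{Borealis} = 257/3 and p_{Borealis} = 102.8.
q_{Borealis} = 343 − 3·102.8 + 102.8 = 137.4.
Profit = (102.8 − 57)·137.4 = 6292.92.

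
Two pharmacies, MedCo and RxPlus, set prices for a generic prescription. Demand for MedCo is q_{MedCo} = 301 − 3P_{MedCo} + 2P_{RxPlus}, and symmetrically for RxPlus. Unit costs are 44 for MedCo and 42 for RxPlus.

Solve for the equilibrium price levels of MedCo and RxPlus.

107.875, 107.125

MedCo's profit: π = (P_{MedCo} − 44)(301 − 3P_{MedCo} + 2P_{RxPlus}).
∂π/∂P_{MedCo} = 433 − 6P_{MedCo} + 2P_{RxPlus} = 0 ⇒ P_{MedCo} = 433/6 + (1/3)P_{RxPlus}.
Similarly P_{RxPlus} = 427/6 + (1/3)P_{MedCo}.
Solving the two reaction functions simultaneously: (1 − (1/3)(1/3))P_{MedCo} = 433/6 + (1/3)·(427/6), so (8/9)P_{MedCo} = 863/9 and P_{MedCo} = 107.875.
Then P_{RxPlus} = 427/6 + (1/3)·107.875 = 107.125.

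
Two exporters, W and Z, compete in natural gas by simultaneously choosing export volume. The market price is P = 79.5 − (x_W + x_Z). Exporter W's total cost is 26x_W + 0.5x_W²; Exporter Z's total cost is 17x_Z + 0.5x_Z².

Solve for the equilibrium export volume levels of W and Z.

12.25, 16.75

Exporter W's profit: π = x_W(79.5 − (x_W + x_Z)) − 26x_W − 0.5x_W².
∂π/∂x_W = 53.5 − 3x_W − x_Z = 0, so x_W = 107/6 − (1/3)x_Z.
By the same steps for Z: x_Z = 125/6 − (1/3)x_W.
Plugging x_Z into W's best response: x_W = 107/6 − (1/3)(125/6 − (1/3)x_W) ⇒ (8/9)x_W = 98/9, so x_W = 12.25.
Then x_Z = 125/6 − (1/3)·12.25 = 16.75.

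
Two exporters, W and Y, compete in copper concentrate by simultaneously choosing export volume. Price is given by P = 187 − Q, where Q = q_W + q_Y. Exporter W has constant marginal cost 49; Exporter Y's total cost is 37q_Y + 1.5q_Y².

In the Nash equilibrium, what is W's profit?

Exporter W's profit: π = q_W(187 − (q_W + q_Y)) − 49q_W.
∂π/∂q_W = 138 − 2q_W − q_Y = 0, so q_W = 69 − 0.5q_Y.
For Y: ∂π/∂q_Y = 150 − 5q_Y − q_W = 0 ⇒ q_Y = 30 − 0.2q_W.
Plugging q_Y into W's best response: q_W = 69 − 0.5(30 − 0.2q_W) ⇒ 0.9q_W = 54, so q_W = 60.
Then q_Y = 30 − 0.2·60 = 18.
Price P = 187 − 78 = 109.
W's profit: (109 − 49)·60 = 3600.

3600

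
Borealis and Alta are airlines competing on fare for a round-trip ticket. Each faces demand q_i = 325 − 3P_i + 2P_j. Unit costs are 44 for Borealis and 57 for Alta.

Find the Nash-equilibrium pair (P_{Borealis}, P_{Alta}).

116.6875, 121.5625

Borealis's profit: π = (P_{Borealis} − 44)(325 − 3P_{Borealis} + 2P_{Alta}).
∂π/∂P_{Borealis} = 457 − 6P_{Borealis} + 2P_{Alta} = 0 ⇒ P_{Borealis} = 457/6 + (1/3)P_{Alta}.
Similarly P_{Alta} = 248/3 + (1/3)P_{Borealis}.
Substituting the second reaction function into the first: P_{Borealis} = 457/6 + (1/3)(248/3 + (1/3)P_{Borealis}), which gives (8/9)P_{Borealis} = 1867/18 ⇒ P_{Borealis} = 116.6875.
Then P_{Alta} = 248/3 + (1/3)·116.6875 = 121.5625.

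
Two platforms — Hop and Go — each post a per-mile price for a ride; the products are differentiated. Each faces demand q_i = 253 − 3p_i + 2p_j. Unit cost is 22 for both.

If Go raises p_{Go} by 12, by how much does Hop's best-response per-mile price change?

4

Hop's profit: π = (p_{Hop} − 22)(253 − 3p_{Hop} + 2p_{Go}).
∂π/∂p_{Hop} = 319 − 6p_{Hop} + 2p_{Go} = 0 ⇒ p_{Hop} = 319/6 + (1/3)p_{Go}.
The reaction-function slope is 1/3, so a 12-unit rise in p_{Go} moves p_{Hop} by 1/3 × 12 = 4. Hop's best response rises — the actions are strategic complements.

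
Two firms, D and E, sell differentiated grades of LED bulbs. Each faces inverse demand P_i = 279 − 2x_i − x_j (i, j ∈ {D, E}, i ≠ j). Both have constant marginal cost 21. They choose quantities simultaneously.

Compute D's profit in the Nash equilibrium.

Firm D's profit: π = x_D(279 − 2x_D − x_E) − 21x_D.
∂π/∂x_D = 258 − 4x_D − x_E = 0 ⇒ x_D = 64.5 − 0.25x_E.
The game is symmetric, so in equilibrium x_E = x_D: the reaction function gives 1.25x_D = 64.5, hence x_D = 51.6.
P_D = 279 − 2·51.6 − 51.6 = 124.2.
Profit = (124.2 − 21)·51.6 = 5325.12.

5325.12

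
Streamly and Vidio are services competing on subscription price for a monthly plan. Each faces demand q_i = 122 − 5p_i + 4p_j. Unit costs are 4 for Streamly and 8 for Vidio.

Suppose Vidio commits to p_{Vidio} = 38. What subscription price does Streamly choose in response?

29.4

Streamly's profit: π = (p_{Streamly} − 4)(122 − 5p_{Streamly} + 4p_{Vidio}).
∂π/∂p_{Streamly} = 142 − 10p_{Streamly} + 4p_{Vidio} = 0 ⇒ p_{Streamly} = 14.2 + 0.4p_{Vidio}.
At p_{Vidio} = 38: p_{Streamly} = 14.2 + 0.4·38 = 29.4.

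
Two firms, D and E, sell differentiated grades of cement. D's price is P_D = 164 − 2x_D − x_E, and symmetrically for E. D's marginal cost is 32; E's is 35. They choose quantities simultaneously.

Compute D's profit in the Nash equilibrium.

1415.12

Firm D's profit: π = x_D(164 − 2x_D − x_E) − 32x_D.
∂π/∂x_D = 132 − 4x_D − x_E = 0 ⇒ x_D = 33 − 0.25x_E.
Similarly x_E = 32.25 − 0.25x_D.
Solving the two reaction functions simultaneously: (1 − (−0.25)(−0.25))x_D = 33 − 0.25·32.25, so 0.9375x_D = 24.9375 and x_D = 26.6.
Then x_E = 32.25 − 0.25·26.6 = 25.6.
P_D = 164 − 2·26.6 − 25.6 = 85.2.
Profit = (85.2 − 32)·26.6 = 1415.12.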